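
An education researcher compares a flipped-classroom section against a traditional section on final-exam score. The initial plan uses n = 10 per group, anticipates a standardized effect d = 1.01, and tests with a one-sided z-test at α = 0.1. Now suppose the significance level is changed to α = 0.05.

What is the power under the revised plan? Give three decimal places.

δ = d·√(n/2) = 1.01 × √(10/2) = 2.2584 (unchanged). New critical value: z_{0.05} = 1.645.
Revised power = Φ(δ − 1.645) = Φ(0.614) = 0.7303.

Power ≈ 0.730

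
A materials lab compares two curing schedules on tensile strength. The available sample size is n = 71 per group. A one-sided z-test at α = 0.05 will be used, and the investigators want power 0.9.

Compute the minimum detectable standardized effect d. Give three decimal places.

Required noncentrality: δ = z_{0.05} + z_{0.10} = 1.645 + 1.282 = 2.926.
δ = d·√(n/2) ⇒ d = δ/√(n/2) = 2.926/√(71/2) = 0.4912.

d ≈ 0.491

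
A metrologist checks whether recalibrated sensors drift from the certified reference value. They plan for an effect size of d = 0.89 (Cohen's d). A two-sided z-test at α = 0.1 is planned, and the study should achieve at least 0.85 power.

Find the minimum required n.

n = 10

Set Φ(δ − 1.645) = 0.85; then δ − 1.645 = Φ⁻¹(0.85) = 1.036, giving δ = 2.681.
(Ignoring the negligible lower-tail rejection probability gives the usual closed-form inversion.)
δ = d·√n ⇒ n = (δ/d)² = (2.681 / 0.89)² = 9.08.
Round up to the next whole unit.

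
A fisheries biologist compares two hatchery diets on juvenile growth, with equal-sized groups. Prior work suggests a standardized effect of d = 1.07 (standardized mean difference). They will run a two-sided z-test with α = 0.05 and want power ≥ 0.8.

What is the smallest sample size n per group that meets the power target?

n = 14 per group

Set Φ(δ − 1.960) = 0.8; then δ − 1.960 = Φ⁻¹(0.8) = 0.842, giving δ = 2.802.
(Ignoring the negligible lower-tail rejection probability gives the usual closed-form inversion.)
δ = d·√(n/2) ⇒ n = 2(δ/d)² = 2 × (2.802 / 1.07)² = 13.71.
Rounding up, n = 14 per group.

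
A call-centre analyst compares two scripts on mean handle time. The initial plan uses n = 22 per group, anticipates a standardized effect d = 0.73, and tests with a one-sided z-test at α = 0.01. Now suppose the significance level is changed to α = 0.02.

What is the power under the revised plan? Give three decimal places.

Power ≈ 0.643

δ = d·√(n/2) = 0.73 × √(22/2) = 2.4211 (unchanged). New critical value: z_{0.02} = 2.054.
Revised power = P(Z > 2.054 − δ) = Φ(0.367) = 0.6433.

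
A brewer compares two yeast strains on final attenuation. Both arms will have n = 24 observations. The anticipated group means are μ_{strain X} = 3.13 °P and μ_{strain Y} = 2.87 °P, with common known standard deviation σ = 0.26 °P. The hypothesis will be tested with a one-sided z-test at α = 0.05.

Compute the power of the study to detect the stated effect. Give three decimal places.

Standardized effect: d = |μ_{strain X} − μ_{strain Y}| / σ = |3.13 − 2.87| / 0.26 = 1.0000
Noncentrality parameter: δ = d·√(n/2) = 1.0000 × √(24/2) = 3.4641
Critical value for a one-sided test at α = 0.05: z_α = 1.645.
Power = Φ(δ − 1.645) = Φ(1.819) = 0.9656.

Power ≈ 0.966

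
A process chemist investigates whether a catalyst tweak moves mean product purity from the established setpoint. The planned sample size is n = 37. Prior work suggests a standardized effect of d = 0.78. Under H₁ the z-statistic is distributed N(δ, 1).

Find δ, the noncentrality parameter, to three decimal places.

δ = d·√n = 0.78 × √37 = 4.7446

δ ≈ 4.745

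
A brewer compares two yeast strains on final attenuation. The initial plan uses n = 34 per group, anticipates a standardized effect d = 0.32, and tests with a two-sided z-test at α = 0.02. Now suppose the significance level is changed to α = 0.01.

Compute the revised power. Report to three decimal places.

δ = d·√(n/2) = 0.32 × √(34/2) = 1.3194 (unchanged). New critical value: z_{0.005} = 2.576.
Revised power = Φ(δ − 2.576) + Φ(−δ − 2.576) = Φ(-1.256) + Φ(-3.895) = 0.1045 + 0.0000 = 0.1045.

Power ≈ 0.105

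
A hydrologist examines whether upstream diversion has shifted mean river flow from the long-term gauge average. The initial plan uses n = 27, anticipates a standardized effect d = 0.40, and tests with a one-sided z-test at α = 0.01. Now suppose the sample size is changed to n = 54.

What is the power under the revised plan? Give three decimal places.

Power ≈ 0.730

With n = 54: δ = d·√n = 0.40 × √54 = 2.9394. Critical value z_{0.01} = 2.326.
Revised power = P(Z > 2.326 − δ) = Φ(0.613) = 0.7301.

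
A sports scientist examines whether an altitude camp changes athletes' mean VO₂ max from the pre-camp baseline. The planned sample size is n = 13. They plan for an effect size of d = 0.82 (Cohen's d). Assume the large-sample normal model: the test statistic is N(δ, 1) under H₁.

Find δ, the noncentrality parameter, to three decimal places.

δ ≈ 2.957

The noncentrality parameter scales effect size by the design's sample-size factor: δ = d·√n = 0.82 × √13 = 2.9566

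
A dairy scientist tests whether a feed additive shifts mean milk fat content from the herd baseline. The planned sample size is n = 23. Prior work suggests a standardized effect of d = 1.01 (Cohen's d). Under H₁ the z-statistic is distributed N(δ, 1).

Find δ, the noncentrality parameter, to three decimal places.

δ ≈ 4.844

The noncentrality parameter scales effect size by the design's sample-size factor: δ = d·√n = 1.01 × √23 = 4.8438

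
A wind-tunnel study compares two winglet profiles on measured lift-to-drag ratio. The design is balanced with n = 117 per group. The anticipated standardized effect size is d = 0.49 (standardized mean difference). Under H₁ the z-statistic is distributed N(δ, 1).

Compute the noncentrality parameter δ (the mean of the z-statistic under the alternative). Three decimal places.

The noncentrality parameter scales effect size by the design's sample-size factor: δ = d·√(n/2) = 0.49 × √(117/2) = 3.7478

δ ≈ 3.748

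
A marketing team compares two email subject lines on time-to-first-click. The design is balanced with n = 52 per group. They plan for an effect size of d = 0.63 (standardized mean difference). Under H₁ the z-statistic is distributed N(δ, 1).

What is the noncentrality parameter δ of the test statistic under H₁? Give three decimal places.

δ = d·√(n/2) = 0.63 × √(52/2) = 3.2124

δ ≈ 3.212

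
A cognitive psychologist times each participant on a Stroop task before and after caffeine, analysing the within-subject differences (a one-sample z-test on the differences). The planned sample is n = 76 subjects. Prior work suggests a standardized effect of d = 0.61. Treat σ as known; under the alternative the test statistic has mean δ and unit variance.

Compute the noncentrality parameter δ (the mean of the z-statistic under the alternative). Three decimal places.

δ = d·√n = 0.61 × √76 = 5.3179

δ ≈ 5.318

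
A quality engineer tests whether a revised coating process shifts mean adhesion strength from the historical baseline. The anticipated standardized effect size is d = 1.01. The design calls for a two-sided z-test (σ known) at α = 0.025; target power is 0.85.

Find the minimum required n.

n = 11

For power 0.85 need Φ(δ − z_{0.0125}) = 0.85, so δ = z_{0.0125} + z_{0.15} = 2.241 + 1.036 = 3.278.
(Ignoring the negligible lower-tail rejection probability gives the usual closed-form inversion.)
δ = d·√n ⇒ n = (δ/d)² = (3.278 / 1.01)² = 10.53.
Rounding up, n = 11.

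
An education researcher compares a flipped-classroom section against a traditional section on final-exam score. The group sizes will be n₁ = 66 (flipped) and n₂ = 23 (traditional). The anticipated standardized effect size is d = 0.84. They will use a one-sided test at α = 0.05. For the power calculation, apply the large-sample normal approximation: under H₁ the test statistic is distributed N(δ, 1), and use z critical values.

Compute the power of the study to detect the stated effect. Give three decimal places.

Power ≈ 0.966

Noncentrality parameter: δ = d / √(1/n₁ + 1/n₂) = 0.84 / √(1/66 + 1/23) = 3.4691
Critical value for a one-sided test at α = 0.05: z_α = 1.645.
Power = Φ(δ − 1.645) = Φ(1.824) = 0.9659.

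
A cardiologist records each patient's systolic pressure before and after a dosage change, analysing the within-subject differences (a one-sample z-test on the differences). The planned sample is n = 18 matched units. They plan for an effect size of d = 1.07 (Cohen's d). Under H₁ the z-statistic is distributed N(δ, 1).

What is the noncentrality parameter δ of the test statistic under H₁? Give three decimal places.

δ = d·√n = 1.07 × √18 = 4.5396

δ ≈ 4.540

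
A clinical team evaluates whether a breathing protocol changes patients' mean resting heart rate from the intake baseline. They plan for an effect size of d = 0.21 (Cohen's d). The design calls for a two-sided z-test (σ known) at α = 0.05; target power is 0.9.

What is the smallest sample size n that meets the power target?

n = 239

For power 0.9 need Φ(δ − z_{0.025}) = 0.9, so δ = z_{0.025} + z_{0.10} = 1.960 + 1.282 = 3.242.
(Ignoring the negligible lower-tail rejection probability gives the usual closed-form inversion.)
δ = d·√n ⇒ n = (δ/d)² = (3.242 / 0.21)² = 238.26.
Round up to the next whole unit.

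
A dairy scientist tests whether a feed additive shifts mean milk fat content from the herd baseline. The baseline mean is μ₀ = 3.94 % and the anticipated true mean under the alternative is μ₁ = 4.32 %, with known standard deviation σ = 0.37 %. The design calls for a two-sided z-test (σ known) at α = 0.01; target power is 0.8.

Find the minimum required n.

Standardized effect: d = |μ₁ − μ₀| / σ = |4.32 − 3.94| / 0.37 = 1.0270
For power 0.8 need Φ(δ − z_{0.005}) = 0.8, so δ = z_{0.005} + z_{0.20} = 2.576 + 0.842 = 3.417.
(Ignoring the negligible lower-tail rejection probability gives the usual closed-form inversion.)
δ = d·√n ⇒ n = (δ/d)² = (3.417 / 1.0270)² = 11.07.
Round up to the next whole unit.

n = 12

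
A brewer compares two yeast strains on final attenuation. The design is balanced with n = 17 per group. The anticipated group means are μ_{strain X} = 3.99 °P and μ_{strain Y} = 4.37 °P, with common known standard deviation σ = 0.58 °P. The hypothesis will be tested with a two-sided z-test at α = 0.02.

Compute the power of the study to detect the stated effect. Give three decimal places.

Standardized effect: d = |μ_{strain X} − μ_{strain Y}| / σ = |3.99 − 4.37| / 0.58 = 0.6552
Noncentrality parameter: δ = d·√(n/2) = 0.6552 × √(17/2) = 1.9101
Critical value for a two-sided test at α = 0.02: z_{α/2} = 2.326.
Power = Φ(δ − 2.326) + Φ(−δ − 2.326) = Φ(-0.416) + Φ(-4.236) = 0.3386 + 0.0000 = 0.3386.

Power ≈ 0.339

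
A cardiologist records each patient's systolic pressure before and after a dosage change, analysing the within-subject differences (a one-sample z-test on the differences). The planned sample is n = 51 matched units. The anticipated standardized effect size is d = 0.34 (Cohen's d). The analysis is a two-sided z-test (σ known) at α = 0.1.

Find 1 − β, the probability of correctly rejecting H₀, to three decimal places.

Power ≈ 0.783

Noncentrality parameter: δ = d·√n = 0.34 × √51 = 2.4281
Critical value for a two-sided test at α = 0.1: z_{α/2} = 1.645.
Power = Φ(δ − 1.645) + Φ(−δ − 1.645) = Φ(0.783) + Φ(-4.073) = 0.7833 + 0.0000 = 0.7833.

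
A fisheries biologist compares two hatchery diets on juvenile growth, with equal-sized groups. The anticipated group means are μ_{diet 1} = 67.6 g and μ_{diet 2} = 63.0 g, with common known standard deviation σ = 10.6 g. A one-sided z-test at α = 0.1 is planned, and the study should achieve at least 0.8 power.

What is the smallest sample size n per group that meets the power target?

n = 48 per group

Standardized effect: d = |μ_{diet 1} − μ_{diet 2}| / σ = |67.6 − 63.0| / 10.6 = 0.4340
Set Φ(δ − 1.282) = 0.8; then δ − 1.282 = Φ⁻¹(0.8) = 0.842, giving δ = 2.123.
δ = d·√(n/2) ⇒ n = 2(δ/d)² = 2 × (2.123 / 0.4340)² = 47.87.
Rounding up, n = 48 per group.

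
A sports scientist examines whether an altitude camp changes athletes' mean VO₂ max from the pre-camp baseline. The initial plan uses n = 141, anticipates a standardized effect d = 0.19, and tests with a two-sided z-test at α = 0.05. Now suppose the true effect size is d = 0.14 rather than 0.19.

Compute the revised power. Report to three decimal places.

With d = 0.14: δ = d·√n = 0.14 × √141 = 1.6624. Critical value z_{0.025} = 1.960.
Revised power = Φ(δ − 1.960) + Φ(−δ − 1.960) = Φ(-0.298) + Φ(-3.622) = 0.3830 + 0.0001 = 0.3832.

Power ≈ 0.383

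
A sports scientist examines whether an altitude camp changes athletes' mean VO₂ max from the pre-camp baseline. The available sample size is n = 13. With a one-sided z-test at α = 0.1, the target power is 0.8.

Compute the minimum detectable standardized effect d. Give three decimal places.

Required noncentrality: δ = z_{0.1} + z_{0.20} = 1.282 + 0.842 = 2.123.
δ = d·√n ⇒ d = δ/√n = 2.123/√13 = 0.5889.

d ≈ 0.589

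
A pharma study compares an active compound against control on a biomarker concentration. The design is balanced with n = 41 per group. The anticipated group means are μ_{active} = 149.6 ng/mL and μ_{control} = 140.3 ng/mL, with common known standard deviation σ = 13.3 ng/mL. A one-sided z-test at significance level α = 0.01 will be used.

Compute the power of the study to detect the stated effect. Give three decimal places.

Power ≈ 0.799

Standardized effect: d = |μ_{active} − μ_{control}| / σ = |149.6 − 140.3| / 13.3 = 0.6992
Noncentrality parameter: δ = d·√(n/2) = 0.6992 × √(41/2) = 3.1660
One-sided α = 0.01 → critical value z_{0.01} = 2.326.
Power = P(Z > 2.326 − δ) = Φ(0.840) = 0.7994.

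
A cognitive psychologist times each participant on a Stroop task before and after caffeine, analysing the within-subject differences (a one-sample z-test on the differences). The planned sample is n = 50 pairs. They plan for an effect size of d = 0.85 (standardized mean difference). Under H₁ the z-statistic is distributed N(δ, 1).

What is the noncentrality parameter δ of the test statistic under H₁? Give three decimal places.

δ = d·√n = 0.85 × √50 = 6.0104

δ ≈ 6.010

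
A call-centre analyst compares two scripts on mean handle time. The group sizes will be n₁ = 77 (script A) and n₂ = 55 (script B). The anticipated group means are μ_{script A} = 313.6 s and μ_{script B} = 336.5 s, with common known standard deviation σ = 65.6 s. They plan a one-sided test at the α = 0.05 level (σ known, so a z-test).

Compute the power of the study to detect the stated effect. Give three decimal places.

Power ≈ 0.630

Standardized effect: d = |μ_{script A} − μ_{script B}| / σ = |313.6 − 336.5| / 65.6 = 0.3491
Noncentrality parameter: δ = d / √(1/n₁ + 1/n₂) = 0.3491 / √(1/77 + 1/55) = 1.9773
Critical value for a one-sided test at α = 0.05: z_α = 1.645.
Power = Φ(δ − 1.645) = Φ(0.332) = 0.6302.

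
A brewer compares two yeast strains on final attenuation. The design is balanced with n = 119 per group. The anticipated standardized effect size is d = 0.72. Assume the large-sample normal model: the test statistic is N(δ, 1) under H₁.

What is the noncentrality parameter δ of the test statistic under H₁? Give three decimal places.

The noncentrality parameter scales effect size by the design's sample-size factor: δ = d·√(n/2) = 0.72 × √(119/2) = 5.5538

δ ≈ 5.554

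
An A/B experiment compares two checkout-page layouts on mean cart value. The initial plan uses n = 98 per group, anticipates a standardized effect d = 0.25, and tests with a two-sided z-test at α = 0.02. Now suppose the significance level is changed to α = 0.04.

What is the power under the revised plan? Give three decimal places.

Power ≈ 0.381

δ = d·√(n/2) = 0.25 × √(98/2) = 1.7500 (unchanged). New critical value: z_{0.02} = 2.054.
Revised power = Φ(δ − 2.054) + Φ(−δ − 2.054) = Φ(-0.304) + Φ(-3.804) = 0.3807 + 0.0001 = 0.3807.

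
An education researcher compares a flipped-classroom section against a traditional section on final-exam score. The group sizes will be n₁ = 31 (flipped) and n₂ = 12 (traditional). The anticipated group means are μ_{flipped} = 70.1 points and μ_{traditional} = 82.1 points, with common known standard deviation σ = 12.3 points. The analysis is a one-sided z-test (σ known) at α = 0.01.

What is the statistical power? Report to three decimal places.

Power ≈ 0.707

Standardized effect: d = |μ_{flipped} − μ_{traditional}| / σ = |70.1 − 82.1| / 12.3 = 0.9756
Noncentrality parameter: δ = d / √(1/n₁ + 1/n₂) = 0.9756 / √(1/31 + 1/12) = 2.8695
One-sided α = 0.01 → critical value z_{0.01} = 2.326.
Power = P(Z > 2.326 − δ) = Φ(0.543) = 0.7065.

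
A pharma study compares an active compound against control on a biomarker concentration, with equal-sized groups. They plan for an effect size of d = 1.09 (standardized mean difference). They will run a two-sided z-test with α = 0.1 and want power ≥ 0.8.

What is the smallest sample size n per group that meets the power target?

n = 11 per group

Set Φ(δ − 1.645) = 0.8; then δ − 1.645 = Φ⁻¹(0.8) = 0.842, giving δ = 2.486.
(The Φ(−δ − z_{α/2}) term is vanishingly small for δ > 0 and is dropped in the standard sample-size formula.)
δ = d·√(n/2) ⇒ n = 2(δ/d)² = 2 × (2.486 / 1.09)² = 10.41.
Round up to the next whole unit.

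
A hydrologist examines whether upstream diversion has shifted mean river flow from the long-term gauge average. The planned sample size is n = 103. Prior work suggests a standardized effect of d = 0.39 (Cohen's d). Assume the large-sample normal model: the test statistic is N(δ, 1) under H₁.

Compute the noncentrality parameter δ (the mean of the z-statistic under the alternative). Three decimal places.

The noncentrality parameter scales effect size by the design's sample-size factor: δ = d·√n = 0.39 × √103 = 3.9581

δ ≈ 3.958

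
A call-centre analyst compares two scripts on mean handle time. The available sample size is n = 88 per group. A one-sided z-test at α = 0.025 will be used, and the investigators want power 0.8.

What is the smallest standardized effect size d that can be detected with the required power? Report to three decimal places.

Required noncentrality: δ = z_{0.025} + z_{0.20} = 1.960 + 0.842 = 2.802.
δ = d·√(n/2) ⇒ d = δ/√(n/2) = 2.802/√(88/2) = 0.4224.

d ≈ 0.422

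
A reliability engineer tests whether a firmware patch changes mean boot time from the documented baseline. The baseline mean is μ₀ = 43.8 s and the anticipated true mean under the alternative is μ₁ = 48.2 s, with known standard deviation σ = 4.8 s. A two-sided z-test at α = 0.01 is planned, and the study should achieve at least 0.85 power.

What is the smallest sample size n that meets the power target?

n = 16

Standardized effect: d = |μ₁ − μ₀| / σ = |48.2 − 43.8| / 4.8 = 0.9167
For power 0.85 need Φ(δ − z_{0.005}) = 0.85, so δ = z_{0.005} + z_{0.15} = 2.576 + 1.036 = 3.612.
(Ignoring the negligible lower-tail rejection probability gives the usual closed-form inversion.)
δ = d·√n ⇒ n = (δ/d)² = (3.612 / 0.9167)² = 15.53.
Rounding up, n = 16.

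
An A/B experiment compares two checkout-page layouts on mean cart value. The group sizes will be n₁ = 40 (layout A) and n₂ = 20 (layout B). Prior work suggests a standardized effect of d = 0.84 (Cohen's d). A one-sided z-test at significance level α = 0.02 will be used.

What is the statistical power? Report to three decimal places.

Noncentrality parameter: λ = d / √(1/n₁ + 1/n₂) = 0.84 / √(1/40 + 1/20) = 3.0672
Critical value for a one-sided test at α = 0.02: z_α = 2.054.
Power = Φ(λ − 2.054) = Φ(1.013) = 0.8446.

Power ≈ 0.845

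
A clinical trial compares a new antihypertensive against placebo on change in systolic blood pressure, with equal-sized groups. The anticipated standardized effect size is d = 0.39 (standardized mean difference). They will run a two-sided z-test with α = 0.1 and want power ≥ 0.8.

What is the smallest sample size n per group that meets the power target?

n = 82 per group

For power 0.8 need Φ(δ − z_{0.05}) = 0.8, so δ = z_{0.05} + z_{0.20} = 1.645 + 0.842 = 2.486.
(For δ > 0 the lower-tail rejection region contributes negligibly to power, so the one-term inversion is standard.)
δ = d·√(n/2) ⇒ n = 2(δ/d)² = 2 × (2.486 / 0.39)² = 81.30.
Round up to the next whole unit.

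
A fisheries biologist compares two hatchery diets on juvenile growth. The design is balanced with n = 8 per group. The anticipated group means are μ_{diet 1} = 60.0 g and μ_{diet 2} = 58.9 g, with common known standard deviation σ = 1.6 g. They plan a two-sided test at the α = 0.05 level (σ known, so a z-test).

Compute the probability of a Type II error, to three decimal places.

Standardized effect: d = |μ_{diet 1} − μ_{diet 2}| / σ = |60.0 − 58.9| / 1.6 = 0.6875
Noncentrality parameter: δ = d·√(n/2) = 0.6875 × √(8/2) = 1.3750
Two-sided α = 0.05 → critical value z_{0.025} = 1.960.
Power = Φ(δ − 1.960) + Φ(−δ − 1.960) = Φ(-0.585) + Φ(-3.335) = 0.2793 + 0.0004 = 0.2797.
Type II error: β = 1 − power = 1 − 0.2797 = 0.7203.

β ≈ 0.720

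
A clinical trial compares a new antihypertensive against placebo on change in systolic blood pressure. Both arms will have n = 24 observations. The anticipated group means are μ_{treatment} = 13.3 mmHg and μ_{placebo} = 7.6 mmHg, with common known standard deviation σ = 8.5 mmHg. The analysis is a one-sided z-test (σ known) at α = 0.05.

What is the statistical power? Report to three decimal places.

Power ≈ 0.751

Standardized effect: d = |μ_{treatment} − μ_{placebo}| / σ = |13.3 − 7.6| / 8.5 = 0.6706
Noncentrality parameter: δ = d·√(n/2) = 0.6706 × √(24/2) = 2.3230
Critical value for a one-sided test at α = 0.05: z_α = 1.645.
Power = Φ(δ − 1.645) = Φ(0.678) = 0.7512.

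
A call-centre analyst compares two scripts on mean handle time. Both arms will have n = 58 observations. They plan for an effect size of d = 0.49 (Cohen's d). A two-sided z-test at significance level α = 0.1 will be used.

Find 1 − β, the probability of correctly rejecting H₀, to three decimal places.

Power ≈ 0.840

Noncentrality parameter: δ = d·√(n/2) = 0.49 × √(58/2) = 2.6387
Two-sided α = 0.1 → critical value z_{0.05} = 1.645.
Power = Φ(δ − 1.645) + Φ(−δ − 1.645) = Φ(0.994) + Φ(-4.284) = 0.8399 + 0.0000 = 0.8399.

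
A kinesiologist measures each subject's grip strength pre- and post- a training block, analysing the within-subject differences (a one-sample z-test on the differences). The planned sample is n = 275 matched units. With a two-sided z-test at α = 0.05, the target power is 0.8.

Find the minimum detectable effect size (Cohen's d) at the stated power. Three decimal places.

Need Φ(δ − 1.960) = 0.8, so δ = 1.960 + 0.842 = 2.802.
(The second rejection-region term Φ(−δ − z_{α/2}) is negligible and dropped.)
δ = d·√n ⇒ d = δ/√n = 2.802/√275 = 0.1689.

d ≈ 0.169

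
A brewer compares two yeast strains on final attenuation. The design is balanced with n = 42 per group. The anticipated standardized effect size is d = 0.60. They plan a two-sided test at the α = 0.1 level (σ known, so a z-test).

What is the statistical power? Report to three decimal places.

Noncentrality parameter: δ = d·√(n/2) = 0.60 × √(42/2) = 2.7495
Two-sided α = 0.1 → critical value z_{0.05} = 1.645.
Power = Φ(δ − 1.645) + Φ(−δ − 1.645) = Φ(1.105) + Φ(-4.394) = 0.8654 + 0.0000 = 0.8654.

Power ≈ 0.865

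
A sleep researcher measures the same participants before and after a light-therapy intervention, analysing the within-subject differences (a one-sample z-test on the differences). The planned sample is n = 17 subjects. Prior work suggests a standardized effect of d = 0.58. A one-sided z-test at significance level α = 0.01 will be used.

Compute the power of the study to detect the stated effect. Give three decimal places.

Power ≈ 0.526

Noncentrality parameter: δ = d·√n = 0.58 × √17 = 2.3914
One-sided α = 0.01 → critical value z_{0.01} = 2.326.
Power = P(Z > 2.326 − δ) = Φ(0.065) = 0.5259.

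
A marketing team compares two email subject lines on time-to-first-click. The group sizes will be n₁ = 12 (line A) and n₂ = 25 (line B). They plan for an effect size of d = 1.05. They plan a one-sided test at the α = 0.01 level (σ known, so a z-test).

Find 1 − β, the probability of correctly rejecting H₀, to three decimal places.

Noncentrality parameter: δ = d / √(1/n₁ + 1/n₂) = 1.05 / √(1/12 + 1/25) = 2.9898
Critical value for a one-sided test at α = 0.01: z_α = 2.326.
Power = Φ(δ − 2.326) = Φ(0.663) = 0.7465.

Power ≈ 0.746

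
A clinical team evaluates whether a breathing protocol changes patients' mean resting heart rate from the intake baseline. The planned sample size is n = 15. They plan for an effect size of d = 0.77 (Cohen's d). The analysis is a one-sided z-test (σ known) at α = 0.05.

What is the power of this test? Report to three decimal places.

Power ≈ 0.909

Noncentrality parameter: δ = d·√n = 0.77 × √15 = 2.9822
Critical value for a one-sided test at α = 0.05: z_α = 1.645.
Power = P(Z > 1.645 − δ) = Φ(1.337) = 0.9094.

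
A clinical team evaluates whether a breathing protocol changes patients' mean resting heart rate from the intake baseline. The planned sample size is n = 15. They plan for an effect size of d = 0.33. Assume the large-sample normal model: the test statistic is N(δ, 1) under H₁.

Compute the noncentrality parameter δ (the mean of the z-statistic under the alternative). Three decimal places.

δ ≈ 1.278

The noncentrality parameter scales effect size by the design's sample-size factor: δ = d·√n = 0.33 × √15 = 1.2781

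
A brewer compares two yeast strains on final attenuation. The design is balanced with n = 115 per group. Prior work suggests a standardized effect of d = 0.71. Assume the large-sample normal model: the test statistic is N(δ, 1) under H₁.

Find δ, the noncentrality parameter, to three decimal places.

δ = d·√(n/2) = 0.71 × √(115/2) = 5.3838

δ ≈ 5.384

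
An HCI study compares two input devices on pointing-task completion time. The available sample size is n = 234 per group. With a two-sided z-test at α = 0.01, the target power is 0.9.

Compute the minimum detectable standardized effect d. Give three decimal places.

Required noncentrality: δ = z_{0.005} + z_{0.10} = 2.576 + 1.282 = 3.857.
(The second rejection-region term Φ(−δ − z_{α/2}) is negligible and dropped.)
δ = d·√(n/2) ⇒ d = δ/√(n/2) = 3.857/√(234/2) = 0.3566.

d ≈ 0.357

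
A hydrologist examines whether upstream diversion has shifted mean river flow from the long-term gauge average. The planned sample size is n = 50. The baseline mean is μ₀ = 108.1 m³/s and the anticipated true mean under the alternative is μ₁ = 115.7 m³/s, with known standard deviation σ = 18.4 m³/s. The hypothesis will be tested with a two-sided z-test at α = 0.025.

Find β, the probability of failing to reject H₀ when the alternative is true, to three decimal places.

Standardized effect: d = |μ₁ − μ₀| / σ = |115.7 − 108.1| / 18.4 = 0.4130
Noncentrality parameter: δ = d·√n = 0.4130 × √50 = 2.9207
Critical value for a two-sided test at α = 0.025: z_{α/2} = 2.241.
Power = Φ(δ − 2.241) + Φ(−δ − 2.241) = Φ(0.679) + Φ(-5.162) = 0.7515 + 0.0000 = 0.7515.
Type II error: β = 1 − power = 1 − 0.7515 = 0.2485.

β ≈ 0.248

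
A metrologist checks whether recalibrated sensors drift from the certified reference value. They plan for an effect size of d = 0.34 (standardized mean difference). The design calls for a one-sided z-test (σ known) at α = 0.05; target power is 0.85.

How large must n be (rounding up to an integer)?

Set Φ(δ − 1.645) = 0.85; then δ − 1.645 = Φ⁻¹(0.85) = 1.036, giving δ = 2.681.
δ = d·√n ⇒ n = (δ/d)² = (2.681 / 0.34)² = 62.19.
Rounding up, n = 63.

n = 63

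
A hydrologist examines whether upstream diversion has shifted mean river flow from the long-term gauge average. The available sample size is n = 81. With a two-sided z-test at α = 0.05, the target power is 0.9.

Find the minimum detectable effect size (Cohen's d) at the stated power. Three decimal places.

Required noncentrality: δ = z_{0.025} + z_{0.10} = 1.960 + 1.282 = 3.242.
(The second rejection-region term Φ(−δ − z_{α/2}) is negligible and dropped.)
δ = d·√n ⇒ d = δ/√n = 3.242/√81 = 0.3602.

d ≈ 0.360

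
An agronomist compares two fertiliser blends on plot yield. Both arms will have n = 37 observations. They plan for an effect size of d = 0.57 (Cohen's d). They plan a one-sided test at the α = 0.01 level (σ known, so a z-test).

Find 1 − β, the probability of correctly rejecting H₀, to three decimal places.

Power ≈ 0.550

Noncentrality parameter: δ = d·√(n/2) = 0.57 × √(37/2) = 2.4517
Critical value for a one-sided test at α = 0.01: z_α = 2.326.
Power = P(Z > 2.326 − δ) = Φ(0.125) = 0.5499.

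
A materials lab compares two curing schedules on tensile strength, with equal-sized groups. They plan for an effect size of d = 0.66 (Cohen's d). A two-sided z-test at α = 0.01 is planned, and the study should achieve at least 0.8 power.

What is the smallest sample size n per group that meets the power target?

n = 54 per group

Set Φ(δ − 2.576) = 0.8; then δ − 2.576 = Φ⁻¹(0.8) = 0.842, giving δ = 3.417.
(For δ > 0 the lower-tail rejection region contributes negligibly to power, so the one-term inversion is standard.)
δ = d·√(n/2) ⇒ n = 2(δ/d)² = 2 × (3.417 / 0.66)² = 53.62.
Round up to the next whole unit.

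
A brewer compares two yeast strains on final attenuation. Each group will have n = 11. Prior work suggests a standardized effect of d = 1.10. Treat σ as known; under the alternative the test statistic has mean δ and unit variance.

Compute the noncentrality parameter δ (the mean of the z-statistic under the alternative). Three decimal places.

The noncentrality parameter scales effect size by the design's sample-size factor: δ = d·√(n/2) = 1.10 × √(11/2) = 2.5797

δ ≈ 2.580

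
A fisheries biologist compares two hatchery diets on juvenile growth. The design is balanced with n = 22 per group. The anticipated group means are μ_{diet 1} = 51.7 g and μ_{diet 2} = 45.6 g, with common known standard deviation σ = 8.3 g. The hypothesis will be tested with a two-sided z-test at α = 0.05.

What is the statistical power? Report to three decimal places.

Standardized effect: d = |μ_{diet 1} − μ_{diet 2}| / σ = |51.7 − 45.6| / 8.3 = 0.7349
Noncentrality parameter: δ = d·√(n/2) = 0.7349 × √(22/2) = 2.4375
Two-sided α = 0.05 → critical value z_{0.025} = 1.960.
Power = Φ(δ − 1.960) + Φ(−δ − 1.960) = Φ(0.478) + Φ(-4.397) = 0.6835 + 0.0000 = 0.6835.

Power ≈ 0.684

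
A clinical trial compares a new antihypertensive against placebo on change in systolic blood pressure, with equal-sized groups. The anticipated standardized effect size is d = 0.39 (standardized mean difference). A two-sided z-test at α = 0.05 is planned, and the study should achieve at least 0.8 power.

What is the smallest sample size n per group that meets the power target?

n = 104 per group

For power 0.8 need Φ(δ − z_{0.025}) = 0.8, so δ = z_{0.025} + z_{0.20} = 1.960 + 0.842 = 2.802.
(For δ > 0 the lower-tail rejection region contributes negligibly to power, so the one-term inversion is standard.)
δ = d·√(n/2) ⇒ n = 2(δ/d)² = 2 × (2.802 / 0.39)² = 103.21.
Rounding up, n = 104 per group.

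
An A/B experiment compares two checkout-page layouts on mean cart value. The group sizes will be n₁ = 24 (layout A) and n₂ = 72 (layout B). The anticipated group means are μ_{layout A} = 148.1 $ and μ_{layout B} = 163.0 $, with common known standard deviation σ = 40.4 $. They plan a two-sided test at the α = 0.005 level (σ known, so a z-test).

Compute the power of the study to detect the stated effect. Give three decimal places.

Standardized effect: d = |μ_{layout A} − μ_{layout B}| / σ = |148.1 − 163.0| / 40.4 = 0.3688
Noncentrality parameter: δ = d / √(1/n₁ + 1/n₂) = 0.3688 / √(1/24 + 1/72) = 1.5647
Critical value for a two-sided test at α = 0.005: z_{α/2} = 2.807.
Power = Φ(δ − 2.807) + Φ(−δ − 2.807) = Φ(-1.242) + Φ(-4.372) = 0.1071 + 0.0000 = 0.1071.

Power ≈ 0.107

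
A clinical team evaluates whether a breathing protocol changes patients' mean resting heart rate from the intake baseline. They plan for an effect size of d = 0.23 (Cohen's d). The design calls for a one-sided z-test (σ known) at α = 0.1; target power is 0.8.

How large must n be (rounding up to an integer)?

n = 86

Set Φ(δ − 1.282) = 0.8; then δ − 1.282 = Φ⁻¹(0.8) = 0.842, giving δ = 2.123.
δ = d·√n ⇒ n = (δ/d)² = (2.123 / 0.23)² = 85.21.
Round up to the next whole unit.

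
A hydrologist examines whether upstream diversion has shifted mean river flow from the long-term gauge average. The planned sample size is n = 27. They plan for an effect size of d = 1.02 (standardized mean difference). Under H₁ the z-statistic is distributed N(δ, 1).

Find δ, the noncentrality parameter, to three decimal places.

δ ≈ 5.300

The noncentrality parameter scales effect size by the design's sample-size factor: δ = d·√n = 1.02 × √27 = 5.3001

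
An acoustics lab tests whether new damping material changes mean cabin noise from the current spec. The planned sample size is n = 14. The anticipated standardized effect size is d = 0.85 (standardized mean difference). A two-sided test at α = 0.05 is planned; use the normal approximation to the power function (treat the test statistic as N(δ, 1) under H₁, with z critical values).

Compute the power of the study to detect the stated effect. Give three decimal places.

Power ≈ 0.889

Noncentrality parameter: δ = d·√n = 0.85 × √14 = 3.1804
Critical value for a two-sided test at α = 0.05: z_{α/2} = 1.960.
Power = Φ(δ − 1.960) + Φ(−δ − 1.960) = Φ(1.220) + Φ(-5.140) = 0.8889 + 0.0000 = 0.8889.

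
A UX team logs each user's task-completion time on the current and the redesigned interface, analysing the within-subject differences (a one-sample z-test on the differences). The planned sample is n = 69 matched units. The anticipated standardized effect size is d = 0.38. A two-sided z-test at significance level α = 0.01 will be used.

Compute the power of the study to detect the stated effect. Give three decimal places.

Noncentrality parameter: δ = d·√n = 0.38 × √69 = 3.1565
Two-sided α = 0.01 → critical value z_{0.005} = 2.576.
Power = Φ(δ − 2.576) + Φ(−δ − 2.576) = Φ(0.581) + Φ(-5.732) = 0.7193 + 0.0000 = 0.7193.

Power ≈ 0.719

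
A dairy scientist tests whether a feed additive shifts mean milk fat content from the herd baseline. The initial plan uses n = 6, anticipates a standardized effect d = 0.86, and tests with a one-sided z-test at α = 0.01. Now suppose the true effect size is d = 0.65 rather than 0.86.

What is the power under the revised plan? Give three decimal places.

With d = 0.65: δ = d·√n = 0.65 × √6 = 1.5922. Critical value z_{0.01} = 2.326.
Revised power = Φ(δ − 2.326) = Φ(-0.734) = 0.2314.

Power ≈ 0.231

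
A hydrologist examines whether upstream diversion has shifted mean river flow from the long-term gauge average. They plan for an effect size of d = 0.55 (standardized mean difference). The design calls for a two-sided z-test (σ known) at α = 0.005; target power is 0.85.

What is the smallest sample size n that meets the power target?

Set Φ(δ − 2.807) = 0.85; then δ − 2.807 = Φ⁻¹(0.85) = 1.036, giving δ = 3.843.
(For δ > 0 the lower-tail rejection region contributes negligibly to power, so the one-term inversion is standard.)
δ = d·√n ⇒ n = (δ/d)² = (3.843 / 0.55)² = 48.83.
Round up to the next whole unit.

n = 49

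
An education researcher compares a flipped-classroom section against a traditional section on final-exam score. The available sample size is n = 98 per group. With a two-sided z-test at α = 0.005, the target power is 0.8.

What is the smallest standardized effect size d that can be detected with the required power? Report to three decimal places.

Need Φ(δ − 2.807) = 0.8, so δ = 2.807 + 0.842 = 3.649.
(The second rejection-region term Φ(−δ − z_{α/2}) is negligible and dropped.)
δ = d·√(n/2) ⇒ d = δ/√(n/2) = 3.649/√(98/2) = 0.5212.

d ≈ 0.521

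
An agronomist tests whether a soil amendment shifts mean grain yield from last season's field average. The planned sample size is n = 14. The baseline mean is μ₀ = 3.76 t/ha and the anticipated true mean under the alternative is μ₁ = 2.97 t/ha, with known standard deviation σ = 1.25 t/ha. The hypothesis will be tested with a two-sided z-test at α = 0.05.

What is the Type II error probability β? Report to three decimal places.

β ≈ 0.343

Standardized effect: d = |μ₁ − μ₀| / σ = |2.97 − 3.76| / 1.25 = 0.6320
Noncentrality parameter: δ = d·√n = 0.6320 × √14 = 2.3647
Critical value for a two-sided test at α = 0.05: z_{α/2} = 1.960.
Power = Φ(δ − 1.960) + Φ(−δ − 1.960) = Φ(0.405) + Φ(-4.325) = 0.6572 + 0.0000 = 0.6572.
Type II error: β = 1 − power = 1 − 0.6572 = 0.3428.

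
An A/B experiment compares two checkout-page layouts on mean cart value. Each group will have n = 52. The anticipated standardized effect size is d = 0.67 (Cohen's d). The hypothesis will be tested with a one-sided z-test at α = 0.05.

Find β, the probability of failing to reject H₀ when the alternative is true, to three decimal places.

Noncentrality parameter: δ = d·√(n/2) = 0.67 × √(52/2) = 3.4163
One-sided α = 0.05 → critical value z_{0.05} = 1.645.
Power = P(Z > 1.645 − δ) = Φ(1.771) = 0.9618.
Type II error: β = 1 − power = 1 − 0.9618 = 0.0382.

β ≈ 0.038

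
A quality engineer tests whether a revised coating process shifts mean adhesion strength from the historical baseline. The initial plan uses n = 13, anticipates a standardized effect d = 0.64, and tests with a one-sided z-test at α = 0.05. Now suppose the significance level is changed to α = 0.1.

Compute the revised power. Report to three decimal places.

δ = d·√n = 0.64 × √13 = 2.3076 (unchanged). New critical value: z_{0.1} = 1.282.
Revised power = Φ(δ − 1.282) = Φ(1.026) = 0.8476.

Power ≈ 0.848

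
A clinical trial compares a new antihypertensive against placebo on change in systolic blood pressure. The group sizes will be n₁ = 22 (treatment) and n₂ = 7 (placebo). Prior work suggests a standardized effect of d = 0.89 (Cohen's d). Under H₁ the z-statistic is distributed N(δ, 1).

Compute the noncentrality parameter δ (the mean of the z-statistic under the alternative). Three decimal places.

δ = d / √(1/n₁ + 1/n₂) = 0.89 / √(1/22 + 1/7) = 2.0509

δ ≈ 2.051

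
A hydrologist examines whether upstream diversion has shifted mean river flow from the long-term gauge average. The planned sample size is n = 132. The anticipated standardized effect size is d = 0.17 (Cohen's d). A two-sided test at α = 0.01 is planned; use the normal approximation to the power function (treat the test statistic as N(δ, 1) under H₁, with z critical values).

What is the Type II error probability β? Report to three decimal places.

β ≈ 0.733

Noncentrality parameter: δ = d·√n = 0.17 × √132 = 1.9532
Two-sided α = 0.01 → critical value z_{0.005} = 2.576.
Power = Φ(δ − 2.576) + Φ(−δ − 2.576) = Φ(-0.623) + Φ(-4.529) = 0.2667 + 0.0000 = 0.2668.
Type II error: β = 1 − power = 1 − 0.2668 = 0.7332.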